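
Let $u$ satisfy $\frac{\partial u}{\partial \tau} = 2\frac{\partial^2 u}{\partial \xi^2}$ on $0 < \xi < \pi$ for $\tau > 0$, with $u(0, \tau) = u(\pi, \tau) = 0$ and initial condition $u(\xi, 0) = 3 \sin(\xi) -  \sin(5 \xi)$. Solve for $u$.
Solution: Using separation of variables $u = X(\xi)T(\tau)$:
Eigenfunctions: $\sin(n\xi)$, $n = 1, 2, 3, \ldots$
General solution: $u(\xi, \tau) = \sum c_n \sin(n\xi) e^{-2n^2 \tau}$
Matching $u(\xi,0) = 3 \sin(\xi) - \sin(5 \xi)$ term by term: $c_1=3, c_5=-1$.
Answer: $u(\xi, \tau) = 3 e^{-2 \tau} \sin(\xi) -  e^{-50 \tau} \sin(5 \xi)$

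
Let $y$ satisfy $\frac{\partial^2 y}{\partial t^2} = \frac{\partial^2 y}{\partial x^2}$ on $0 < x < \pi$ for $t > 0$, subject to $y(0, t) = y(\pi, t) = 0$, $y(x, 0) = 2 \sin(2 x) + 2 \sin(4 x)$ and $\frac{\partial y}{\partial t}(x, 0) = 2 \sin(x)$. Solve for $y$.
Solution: Separating variables: $y = \sum [A_n \cos(\omega_n t) + B_n \sin(\omega_n t)] \sin(nx)$, $\omega_n = n$. From ICs ($B_n$ = velocity coefficient / $\omega_n$): $A_2=2, A_4=2, B_1=2$.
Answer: $y(x, t) = 2 \sin(t) \sin(x) + 2 \sin(2 x) \cos(2 t) + 2 \sin(4 x) \cos(4 t)$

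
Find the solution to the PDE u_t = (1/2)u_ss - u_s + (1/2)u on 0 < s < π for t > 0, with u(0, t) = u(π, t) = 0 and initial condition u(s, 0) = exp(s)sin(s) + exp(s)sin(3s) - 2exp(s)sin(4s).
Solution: Substitute u = exp(s)w.
Then u_s = exp(s)(w_s + w), u_ss = exp(s)(w_ss + 2w_s + w), u_t = exp(s)w_t; substituting and dividing by exp(s), the lower-order terms cancel: w_t = (1/2)w_ss (standard heat equation).
Data for w: w(s,0) = exp(-s)u(s,0) = sin(s) + sin(3s) - 2sin(4s). The boundary conditions carry over: w(0,t) = w(π,t) = 0.
Separating variables: w = Σ c_n exp(-n²t/2) sin(ns). From w(s,0) = sin(s) + sin(3s) - 2sin(4s): c_1=1, c_3=1, c_4=-2.
So w(s,t) = -2exp(-8t)sin(4s) + exp(-t/2)sin(s) + exp(-9t/2)sin(3s), and u(s,t) = exp(s)w(s,t).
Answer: u(s, t) = -2exp(s)exp(-8t)sin(4s) + exp(s)exp(-t/2)sin(s) + exp(s)exp(-9t/2)sin(3s)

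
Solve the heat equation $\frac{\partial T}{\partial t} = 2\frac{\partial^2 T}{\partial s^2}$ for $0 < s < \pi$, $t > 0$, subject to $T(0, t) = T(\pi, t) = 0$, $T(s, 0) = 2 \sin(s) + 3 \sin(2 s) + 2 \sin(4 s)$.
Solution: Using separation of variables $T = X(s)G(t)$:
Eigenfunctions: $\sin(ns)$, $n = 1, 2, 3, \ldots$
General solution: $T(s, t) = \sum c_n \sin(ns) e^{-2n^2 t}$
Matching $T(s,0) = 2 \sin(s) + 3 \sin(2 s) + 2 \sin(4 s)$ term by term: $c_1=2, c_2=3, c_4=2$.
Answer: $T(s, t) = 2 e^{-2 t} \sin(s) + 3 e^{-8 t} \sin(2 s) + 2 e^{-32 t} \sin(4 s)$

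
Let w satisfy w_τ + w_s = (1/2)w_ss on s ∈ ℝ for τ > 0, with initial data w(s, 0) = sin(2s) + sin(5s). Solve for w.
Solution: Moving frame: η = s - τ, σ = τ, w = u(η,σ), so w_τ = u_σ - u_η and w_ss = u_ηη.
Hence w_τ + w_s = u_σ and the PDE becomes the heat equation u_σ = (1/2)u_ηη on η ∈ ℝ.
Initial data: u(η,0) = w(η,0) = sin(2η) + sin(5η). Each mode sin(nη) decays as exp(-n²σ/2) on ℝ, so u(η,σ) = Σ c_n exp(-n²σ/2) sin(nη) with c_2=1, c_5=1: u(η,σ) = exp(-2σ)sin(2η) + exp(-25σ/2)sin(5η).
Substituting back: w(s,τ) = u(s - τ, τ).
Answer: w(s, τ) = exp(-2τ)sin(2s - 2τ) + exp(-25τ/2)sin(5s - 5τ)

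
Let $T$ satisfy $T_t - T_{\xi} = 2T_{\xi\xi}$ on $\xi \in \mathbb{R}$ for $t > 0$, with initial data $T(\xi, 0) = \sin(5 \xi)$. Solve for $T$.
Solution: Moving frame: $\eta = \xi + t$, $\sigma = t$, $T = u(\eta,\sigma)$, so $T_t = u_{\sigma} + u_{\eta}$ and $T_{\xi\xi} = u_{\eta\eta}$.
Hence $T_t - T_{\xi} = u_{\sigma}$ and the PDE becomes the heat equation $u_{\sigma} = 2u_{\eta\eta}$ on $\eta \in \mathbb{R}$.
Initial data: $u(\eta,0) = T(\eta,0) = \sin(5 \eta)$. Each mode $\sin(n\eta)$ decays as $e^{-2n^2\sigma}$ on $\mathbb{R}$, so $u(\eta,\sigma) = \sum c_n e^{-2n^2\sigma} \sin(n\eta)$ with $c_5=1$: $u(\eta,\sigma) = e^{-50 \sigma} \sin(5 \eta)$.
Substituting back: $T(\xi,t) = u(\xi + t, t)$.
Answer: $T(\xi, t) = e^{-50 t} \sin(5 \xi + 5 t)$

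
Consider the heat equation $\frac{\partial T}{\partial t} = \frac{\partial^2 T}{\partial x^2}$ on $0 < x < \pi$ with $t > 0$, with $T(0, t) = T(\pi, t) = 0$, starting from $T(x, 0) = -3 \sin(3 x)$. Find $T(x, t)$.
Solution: Using separation of variables $T = X(x)G(t)$:
Eigenfunctions: $\sin(nx)$, $n = 1, 2, 3, \ldots$
General solution: $T(x, t) = \sum c_n \sin(nx) e^{-n^2 t}$
Matching $T(x,0) = -3 \sin(3 x)$ term by term: $c_3=-3$.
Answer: $T(x, t) = -3 e^{-9 t} \sin(3 x)$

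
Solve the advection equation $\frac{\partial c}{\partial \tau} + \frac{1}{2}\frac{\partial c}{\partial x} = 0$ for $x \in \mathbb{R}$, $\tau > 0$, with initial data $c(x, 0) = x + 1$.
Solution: By characteristics ($dx/d\tau = 1/2$), $c(x,\tau) = f(x - \frac{1}{2}\tau)$ with $f = c( \cdot , 0)$.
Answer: $c(x, \tau) = -\frac{1}{2} \tau + x + 1$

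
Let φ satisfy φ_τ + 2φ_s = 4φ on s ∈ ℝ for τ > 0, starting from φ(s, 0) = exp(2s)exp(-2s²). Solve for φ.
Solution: Substitute φ = exp(2s)u.
Then φ_s = exp(2s)(u_s + 2u), φ_τ = exp(2s)u_τ; substituting and dividing by exp(2s), the lower-order terms cancel: u_τ + 2u_s = 0 (standard advection equation).
Data for u: u(s,0) = exp(-2s)φ(s,0) = exp(-2s²).
By characteristics (ds/dτ = 2), u(s,τ) = f(s - 2τ) with f = u(·, 0).
So u(s,τ) = exp(-2(s - 2τ)²), and φ(s,τ) = exp(2s)u(s,τ).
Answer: φ(s, τ) = exp(2s)exp(-2(s - 2τ)²)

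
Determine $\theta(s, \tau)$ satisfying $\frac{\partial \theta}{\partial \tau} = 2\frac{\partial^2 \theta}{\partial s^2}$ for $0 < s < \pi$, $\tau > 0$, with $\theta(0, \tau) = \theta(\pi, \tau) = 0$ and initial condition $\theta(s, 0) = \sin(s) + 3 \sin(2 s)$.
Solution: Using separation of variables $\theta = X(s)G(\tau)$:
Eigenfunctions: $\sin(ns)$, $n = 1, 2, 3, \ldots$
General solution: $\theta(s, \tau) = \sum c_n \sin(ns) e^{-2n^2 \tau}$
Matching $\theta(s,0) = \sin(s) + 3 \sin(2 s)$ term by term: $c_1=1, c_2=3$.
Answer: $\theta(s, \tau) = e^{-2 \tau} \sin(s) + 3 e^{-8 \tau} \sin(2 s)$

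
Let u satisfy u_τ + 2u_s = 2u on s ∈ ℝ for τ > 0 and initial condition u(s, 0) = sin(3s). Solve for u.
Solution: Substitute u = exp(2τ)w, i.e. w = exp(-2τ)u.
By the product rule, u_τ = exp(2τ)(w_τ + 2w), u_s = exp(2τ)w_s.
Substituting into the PDE and dividing by exp(2τ): w_τ + 2w + 2w_s = 2w.
The lower-order terms cancel, leaving the standard advection equation w_τ + 2w_s = 0.
Initial data for w: w(s,0) = u(s,0) = sin(3s).
Solve for w:
  By method of characteristics (waves move right with speed 2):
  Along characteristics s - 2τ = const, w is constant, so w(s,τ) = f(s - 2τ) with f = w(·, 0).
Hence w(s,τ) = sin(3s - 6τ).
Transform back: u(s,τ) = exp(2τ)w(s,τ).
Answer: u(s, τ) = exp(2τ)sin(3s - 6τ)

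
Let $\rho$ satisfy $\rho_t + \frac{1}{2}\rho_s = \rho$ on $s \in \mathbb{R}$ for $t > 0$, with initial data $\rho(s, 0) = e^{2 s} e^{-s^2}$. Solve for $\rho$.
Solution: Substitute $\rho = e^{2s}u$.
Then $\rho_s = e^{2s}(u_s + 2u)$, $\rho_t = e^{2s}u_t$; substituting and dividing by $e^{2s}$, the lower-order terms cancel: $u_t + \frac{1}{2}u_s = 0$ (standard advection equation).
Data for $u$: $u(s,0) = e^{-2s}\rho(s,0) = e^{-s^2}$.
By characteristics ($ds/dt = 1/2$), $u(s,t) = f(s - \frac{1}{2}t)$ with $f = u( \cdot , 0)$.
So $u(s,t) = e^{-(s - t/2)^2}$, and $\rho(s,t) = e^{2s}u(s,t)$.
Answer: $\rho(s, t) = e^{2 s} e^{-(s - t/2)^2}$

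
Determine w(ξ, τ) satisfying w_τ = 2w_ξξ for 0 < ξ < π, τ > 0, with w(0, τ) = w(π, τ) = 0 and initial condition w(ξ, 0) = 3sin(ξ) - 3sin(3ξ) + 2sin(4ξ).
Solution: Using separation of variables w = X(ξ)T(τ):
Eigenfunctions: sin(nξ), n = 1, 2, 3, ...
General solution: w(ξ, τ) = Σ c_n sin(nξ) exp(-2n² τ)
Matching w(ξ,0) = 3sin(ξ) - 3sin(3ξ) + 2sin(4ξ) term by term: c_1=3, c_3=-3, c_4=2.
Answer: w(ξ, τ) = 3exp(-2τ)sin(ξ) - 3exp(-18τ)sin(3ξ) + 2exp(-32τ)sin(4ξ)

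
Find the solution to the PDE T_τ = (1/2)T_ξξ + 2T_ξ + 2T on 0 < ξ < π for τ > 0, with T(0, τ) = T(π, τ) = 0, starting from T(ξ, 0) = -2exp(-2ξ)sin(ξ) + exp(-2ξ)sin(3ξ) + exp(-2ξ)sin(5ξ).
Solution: Substitute T = exp(-2ξ)u, i.e. u = exp(2ξ)T.
By the product rule, T_ξ = exp(-2ξ)(u_ξ - 2u), T_ξξ = exp(-2ξ)(u_ξξ - 4u_ξ + 4u), T_τ = exp(-2ξ)u_τ.
Substituting into the PDE and dividing by exp(-2ξ): u_τ = (1/2)(u_ξξ - 4u_ξ + 4u) + 2(u_ξ - 2u) + 2u.
The lower-order terms cancel, leaving the standard heat equation u_τ = (1/2)u_ξξ.
Initial data for u: u(ξ,0) = exp(2ξ)T(ξ,0) = -2sin(ξ) + sin(3ξ) + sin(5ξ). The boundary conditions carry over: u(0,τ) = u(π,τ) = 0.
Solve for u:
  Using separation of variables u = X(ξ)G(τ):
  Eigenfunctions: sin(nξ), n = 1, 2, 3, ...
  General solution: u(ξ, τ) = Σ c_n sin(nξ) exp(-n² τ/2)
  Matching u(ξ,0) = -2sin(ξ) + sin(3ξ) + sin(5ξ) term by term: c_1=-2, c_3=1, c_5=1.
Hence u(ξ,τ) = -2exp(-τ/2)sin(ξ) + exp(-9τ/2)sin(3ξ) + exp(-25τ/2)sin(5ξ).
Transform back: T(ξ,τ) = exp(-2ξ)u(ξ,τ).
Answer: T(ξ, τ) = -2exp(-2ξ)exp(-τ/2)sin(ξ) + exp(-2ξ)exp(-9τ/2)sin(3ξ) + exp(-2ξ)exp(-25τ/2)sin(5ξ)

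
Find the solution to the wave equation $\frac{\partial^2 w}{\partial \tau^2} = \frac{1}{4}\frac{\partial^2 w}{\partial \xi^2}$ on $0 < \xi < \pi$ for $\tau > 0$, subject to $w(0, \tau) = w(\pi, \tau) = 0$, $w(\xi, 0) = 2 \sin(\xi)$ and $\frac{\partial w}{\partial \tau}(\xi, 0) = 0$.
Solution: Using separation of variables $w = X(\xi)T(\tau)$:
Eigenfunctions: $\sin(n\xi)$, $n = 1, 2, 3, \ldots$
General solution: $w(\xi, \tau) = \sum [A_n \cos(n \tau/2) + B_n \sin(n \tau/2)] \sin(n\xi)$
From $w(\xi,0) = 2 \sin(\xi)$: $A_1=2$. From $w_{\tau}(\xi,0) = 0$: all $B_n = 0$.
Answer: $w(\xi, \tau) = 2 \sin(\xi) \cos(\tau/2)$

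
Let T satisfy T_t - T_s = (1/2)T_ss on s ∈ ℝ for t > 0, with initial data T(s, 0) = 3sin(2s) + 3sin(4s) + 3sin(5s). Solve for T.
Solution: Moving frame: η = s + t, σ = t, T = u(η,σ), so T_t = u_σ + u_η and T_ss = u_ηη.
Hence T_t - T_s = u_σ and the PDE becomes the heat equation u_σ = (1/2)u_ηη on η ∈ ℝ.
Initial data: u(η,0) = T(η,0) = 3sin(2η) + 3sin(4η) + 3sin(5η). Each mode sin(nη) decays as exp(-n²σ/2) on ℝ, so u(η,σ) = Σ c_n exp(-n²σ/2) sin(nη) with c_2=3, c_4=3, c_5=3: u(η,σ) = 3exp(-2σ)sin(2η) + 3exp(-8σ)sin(4η) + 3exp(-25σ/2)sin(5η).
Substituting back: T(s,t) = u(s + t, t).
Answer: T(s, t) = 3exp(-2t)sin(2s + 2t) + 3exp(-8t)sin(4s + 4t) + 3exp(-25t/2)sin(5s + 5t)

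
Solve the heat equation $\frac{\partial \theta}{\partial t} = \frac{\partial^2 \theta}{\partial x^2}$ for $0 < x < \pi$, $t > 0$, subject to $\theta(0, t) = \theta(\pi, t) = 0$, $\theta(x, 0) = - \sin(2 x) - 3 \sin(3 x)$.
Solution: Using separation of variables $\theta = X(x)G(t)$:
Eigenfunctions: $\sin(nx)$, $n = 1, 2, 3, \ldots$
General solution: $\theta(x, t) = \sum c_n \sin(nx) e^{-n^2 t}$
Matching $\theta(x,0) = - \sin(2 x) - 3 \sin(3 x)$ term by term: $c_2=-1, c_3=-3$.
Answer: $\theta(x, t) = - e^{-4 t} \sin(2 x) - 3 e^{-9 t} \sin(3 x)$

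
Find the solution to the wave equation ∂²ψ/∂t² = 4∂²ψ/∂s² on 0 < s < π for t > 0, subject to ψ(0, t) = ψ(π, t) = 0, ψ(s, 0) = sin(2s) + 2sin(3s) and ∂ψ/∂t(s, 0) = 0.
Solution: Using separation of variables ψ = X(s)T(t):
Eigenfunctions: sin(ns), n = 1, 2, 3, ...
General solution: ψ(s, t) = Σ [A_n cos(2n t) + B_n sin(2n t)] sin(ns)
From ψ(s,0) = sin(2s) + 2sin(3s): A_2=1, A_3=2. From ψ_t(s,0) = 0: all B_n = 0.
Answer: ψ(s, t) = sin(2s)cos(4t) + 2sin(3s)cos(6t)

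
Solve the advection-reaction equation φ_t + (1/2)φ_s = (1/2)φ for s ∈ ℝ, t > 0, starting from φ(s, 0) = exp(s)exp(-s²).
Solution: Substitute φ = exp(s)u, i.e. u = exp(-s)φ.
By the product rule, φ_s = exp(s)(u_s + u), φ_t = exp(s)u_t.
Substituting into the PDE and dividing by exp(s): u_t + (1/2)(u_s + u) = (1/2)u.
The lower-order terms cancel, leaving the standard advection equation u_t + (1/2)u_s = 0.
Initial data for u: u(s,0) = exp(-s)φ(s,0) = exp(-s²).
Solve for u:
  By method of characteristics (waves move right with speed 1/2):
  Along characteristics s - (1/2)t = const, u is constant, so u(s,t) = f(s - (1/2)t) with f = u(·, 0).
Hence u(s,t) = exp(-(s - t/2)²).
Transform back: φ(s,t) = exp(s)u(s,t).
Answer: φ(s, t) = exp(s)exp(-(s - t/2)²)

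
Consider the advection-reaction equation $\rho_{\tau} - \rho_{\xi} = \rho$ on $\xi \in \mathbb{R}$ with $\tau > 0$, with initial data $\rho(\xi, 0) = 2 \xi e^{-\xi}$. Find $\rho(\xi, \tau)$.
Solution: Substitute $\rho = e^{-\xi}u$, i.e. $u = e^{\xi}\rho$.
By the product rule, $\rho_{\xi} = e^{-\xi}(u_{\xi} - u)$, $\rho_{\tau} = e^{-\xi}u_{\tau}$.
Substituting into the PDE and dividing by $e^{-\xi}$: $u_{\tau} - (u_{\xi} - u) = u$.
The lower-order terms cancel, leaving the standard advection equation $u_{\tau} - u_{\xi} = 0$.
Initial data for $u$: $u(\xi,0) = e^{\xi}\rho(\xi,0) = 2 \xi$.
Solve for $u$:
  By method of characteristics (waves move left with speed 1):
  Along characteristics $\xi + \tau =$ const, $u$ is constant, so $u(\xi,\tau) = f(\xi + \tau)$ with $f = u( \cdot , 0)$.
Hence $u(\xi,\tau) = 2 \xi + 2 \tau$.
Transform back: $\rho(\xi,\tau) = e^{-\xi}u(\xi,\tau)$.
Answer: $\rho(\xi, \tau) = 2 \tau e^{-\xi} + 2 \xi e^{-\xi}$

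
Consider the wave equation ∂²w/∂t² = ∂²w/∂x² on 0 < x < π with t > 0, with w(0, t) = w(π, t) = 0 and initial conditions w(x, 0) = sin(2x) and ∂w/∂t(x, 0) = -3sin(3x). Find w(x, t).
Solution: Separating variables: w = Σ [A_n cos(ω_n t) + B_n sin(ω_n t)] sin(nx), ω_n = n. From ICs (B_n = velocity coefficient / ω_n): A_2=1, B_3=-1.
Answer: w(x, t) = -sin(3t)sin(3x) + sin(2x)cos(2t)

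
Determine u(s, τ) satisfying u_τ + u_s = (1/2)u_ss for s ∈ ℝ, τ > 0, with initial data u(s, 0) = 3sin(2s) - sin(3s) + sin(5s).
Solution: Moving frame: η = s - τ, σ = τ, u = w(η,σ), so u_τ = w_σ - w_η and u_ss = w_ηη.
Hence u_τ + u_s = w_σ and the PDE becomes the heat equation w_σ = (1/2)w_ηη on η ∈ ℝ.
Initial data: w(η,0) = u(η,0) = 3sin(2η) - sin(3η) + sin(5η). Each mode sin(nη) decays as exp(-n²σ/2) on ℝ, so w(η,σ) = Σ c_n exp(-n²σ/2) sin(nη) with c_2=3, c_3=-1, c_5=1: w(η,σ) = 3exp(-2σ)sin(2η) - exp(-9σ/2)sin(3η) + exp(-25σ/2)sin(5η).
Substituting back: u(s,τ) = w(s - τ, τ).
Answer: u(s, τ) = 3exp(-2τ)sin(2s - 2τ) - exp(-9τ/2)sin(3s - 3τ) + exp(-25τ/2)sin(5s - 5τ)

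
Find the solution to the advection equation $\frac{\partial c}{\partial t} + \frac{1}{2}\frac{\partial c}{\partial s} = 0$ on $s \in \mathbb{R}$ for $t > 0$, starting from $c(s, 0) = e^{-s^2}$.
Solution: By characteristics ($ds/dt = 1/2$), $c(s,t) = f(s - \frac{1}{2}t)$ with $f = c( \cdot , 0)$.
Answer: $c(s, t) = e^{-(s - t/2)^2}$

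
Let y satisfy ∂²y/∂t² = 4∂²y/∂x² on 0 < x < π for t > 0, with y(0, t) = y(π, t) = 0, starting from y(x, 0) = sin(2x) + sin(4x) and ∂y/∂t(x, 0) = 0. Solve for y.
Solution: Separating variables: y = Σ [A_n cos(ω_n t) + B_n sin(ω_n t)] sin(nx), ω_n = 2n. From ICs: A_2=1, A_4=1.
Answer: y(x, t) = sin(2x)cos(4t) + sin(4x)cos(8t)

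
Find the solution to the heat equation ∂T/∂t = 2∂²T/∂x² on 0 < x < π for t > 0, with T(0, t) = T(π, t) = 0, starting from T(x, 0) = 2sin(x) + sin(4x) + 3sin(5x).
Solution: Separating variables: T = Σ c_n exp(-2n²t) sin(nx). From T(x,0) = 2sin(x) + sin(4x) + 3sin(5x): c_1=2, c_4=1, c_5=3.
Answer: T(x, t) = 2exp(-2t)sin(x) + exp(-32t)sin(4x) + 3exp(-50t)sin(5x)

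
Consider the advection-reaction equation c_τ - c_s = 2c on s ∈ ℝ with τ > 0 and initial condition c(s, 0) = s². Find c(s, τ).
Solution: Substitute c = exp(2τ)u, i.e. u = exp(-2τ)c.
By the product rule, c_τ = exp(2τ)(u_τ + 2u), c_s = exp(2τ)u_s.
Substituting into the PDE and dividing by exp(2τ): u_τ + 2u - u_s = 2u.
The lower-order terms cancel, leaving the standard advection equation u_τ - u_s = 0.
Initial data for u: u(s,0) = c(s,0) = s².
Solve for u:
  By method of characteristics (waves move left with speed 1):
  Along characteristics s + τ = const, u is constant, so u(s,τ) = f(s + τ) with f = u(·, 0).
Hence u(s,τ) = s² + 2sτ + τ².
Transform back: c(s,τ) = exp(2τ)u(s,τ).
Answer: c(s, τ) = s²exp(2τ) + 2sτexp(2τ) + τ²exp(2τ)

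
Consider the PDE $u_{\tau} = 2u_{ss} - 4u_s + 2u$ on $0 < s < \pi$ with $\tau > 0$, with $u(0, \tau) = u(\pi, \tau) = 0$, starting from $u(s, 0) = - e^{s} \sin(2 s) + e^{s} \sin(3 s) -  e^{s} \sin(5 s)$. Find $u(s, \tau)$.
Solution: Substitute $u = e^{s}w$.
Then $u_s = e^{s}(w_s + w)$, $u_{ss} = e^{s}(w_{ss} + 2w_s + w)$, $u_{\tau} = e^{s}w_{\tau}$; substituting and dividing by $e^{s}$, the lower-order terms cancel: $w_{\tau} = 2w_{ss}$ (standard heat equation).
Data for $w$: $w(s,0) = e^{-s}u(s,0) = - \sin(2 s) + \sin(3 s) - \sin(5 s)$. The boundary conditions carry over: $w(0,\tau) = w(\pi,\tau) = 0$.
Separating variables: $w = \sum c_n e^{-2n^2\tau} \sin(ns)$. From $w(s,0) = - \sin(2 s) + \sin(3 s) - \sin(5 s)$: $c_2=-1, c_3=1, c_5=-1$.
So $w(s,\tau) = - e^{-8 \tau} \sin(2 s) + e^{-18 \tau} \sin(3 s) - e^{-50 \tau} \sin(5 s)$, and $u(s,\tau) = e^{s}w(s,\tau)$.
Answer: $u(s, \tau) = - e^{-8 \tau} e^{s} \sin(2 s) + e^{-18 \tau} e^{s} \sin(3 s) -  e^{-50 \tau} e^{s} \sin(5 s)$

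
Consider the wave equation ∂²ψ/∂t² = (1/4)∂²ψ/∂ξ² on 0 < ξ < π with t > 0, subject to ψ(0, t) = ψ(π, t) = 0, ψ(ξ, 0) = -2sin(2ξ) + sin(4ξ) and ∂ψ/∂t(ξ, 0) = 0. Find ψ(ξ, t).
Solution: Separating variables: ψ = Σ [A_n cos(ω_n t) + B_n sin(ω_n t)] sin(nξ), ω_n = n/2. From ICs: A_2=-2, A_4=1.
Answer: ψ(ξ, t) = -2sin(2ξ)cos(t) + sin(4ξ)cos(2t)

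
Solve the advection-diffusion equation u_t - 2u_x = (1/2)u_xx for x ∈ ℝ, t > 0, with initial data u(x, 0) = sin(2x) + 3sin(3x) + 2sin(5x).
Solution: Change to a moving frame: let η = x + 2t, σ = t and write u(x,t) = w(η,σ).
By the chain rule u_t = w_σ + 2w_η, u_x = w_η, u_xx = w_ηη.
Then u_t - 2u_x = w_σ: the advection term cancels and the PDE becomes the heat equation w_σ = (1/2)w_ηη on η ∈ ℝ.
Initial data: w(η,0) = u(η,0) = sin(2η) + 3sin(3η) + 2sin(5η).
On η ∈ ℝ each mode satisfies (sin(nη))″ = -n² sin(nη), so exp(-n²σ/2) sin(nη) solves the heat equation; by superposition w(η,σ) = Σ c_n exp(-n²σ/2) sin(nη).
Reading off the coefficients: c_2=1, c_3=3, c_5=2, so w(η,σ) = exp(-2σ)sin(2η) + 3exp(-9σ/2)sin(3η) + 2exp(-25σ/2)sin(5η).
Substituting back η = x + 2t, σ = t: u(x,t) = w(x + 2t, t).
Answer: u(x, t) = exp(-2t)sin(4t + 2x) + 3exp(-9t/2)sin(6t + 3x) + 2exp(-25t/2)sin(10t + 5x)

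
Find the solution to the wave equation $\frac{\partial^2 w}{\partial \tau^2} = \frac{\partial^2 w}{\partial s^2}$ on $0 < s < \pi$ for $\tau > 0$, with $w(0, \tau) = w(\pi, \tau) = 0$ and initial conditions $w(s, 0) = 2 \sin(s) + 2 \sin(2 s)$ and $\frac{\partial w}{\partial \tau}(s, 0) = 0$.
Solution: Separating variables: $w = \sum [A_n \cos(\omega_n \tau) + B_n \sin(\omega_n \tau)] \sin(ns)$, $\omega_n = n$. From ICs: $A_1=2, A_2=2$.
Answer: $w(s, \tau) = 2 \sin(s) \cos(\tau) + 2 \sin(2 s) \cos(2 \tau)$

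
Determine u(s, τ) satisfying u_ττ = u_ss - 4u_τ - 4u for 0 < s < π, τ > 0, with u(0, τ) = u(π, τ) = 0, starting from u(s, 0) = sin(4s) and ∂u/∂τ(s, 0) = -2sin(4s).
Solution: Substitute u = exp(-2τ)w.
Then u_τ = exp(-2τ)(w_τ - 2w), u_ττ = exp(-2τ)(w_ττ - 4w_τ + 4w), u_ss = exp(-2τ)w_ss; substituting and dividing by exp(-2τ), the lower-order terms cancel: w_ττ = w_ss (standard wave equation).
Data for w: w(s,0) = u(s,0) = sin(4s); w_τ(s,0) = u_τ(s,0) + 2u(s,0) = 0. The boundary conditions carry over: w(0,τ) = w(π,τ) = 0.
Separating variables: w = Σ [A_n cos(ω_n τ) + B_n sin(ω_n τ)] sin(ns), ω_n = n. From ICs: A_4=1.
So w(s,τ) = sin(4s)cos(4τ), and u(s,τ) = exp(-2τ)w(s,τ).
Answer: u(s, τ) = exp(-2τ)sin(4s)cos(4τ)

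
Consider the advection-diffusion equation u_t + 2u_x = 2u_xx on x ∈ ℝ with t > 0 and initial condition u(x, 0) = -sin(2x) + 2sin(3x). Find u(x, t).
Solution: Change to a moving frame: let η = x - 2t, σ = t and write u(x,t) = w(η,σ).
By the chain rule u_t = w_σ - 2w_η, u_x = w_η, u_xx = w_ηη.
Then u_t + 2u_x = w_σ: the advection term cancels and the PDE becomes the heat equation w_σ = 2w_ηη on η ∈ ℝ.
Initial data: w(η,0) = u(η,0) = -sin(2η) + 2sin(3η).
On η ∈ ℝ each mode satisfies (sin(nη))″ = -n² sin(nη), so exp(-2n²σ) sin(nη) solves the heat equation; by superposition w(η,σ) = Σ c_n exp(-2n²σ) sin(nη).
Reading off the coefficients: c_2=-1, c_3=2, so w(η,σ) = -exp(-8σ)sin(2η) + 2exp(-18σ)sin(3η).
Substituting back η = x - 2t, σ = t: u(x,t) = w(x - 2t, t).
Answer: u(x, t) = exp(-8t)sin(4t - 2x) - 2exp(-18t)sin(6t - 3x)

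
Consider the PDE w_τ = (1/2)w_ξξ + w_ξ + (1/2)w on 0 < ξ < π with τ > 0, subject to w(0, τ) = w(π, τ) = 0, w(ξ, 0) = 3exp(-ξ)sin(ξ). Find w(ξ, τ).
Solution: Substitute w = exp(-ξ)u, i.e. u = exp(ξ)w.
By the product rule, w_ξ = exp(-ξ)(u_ξ - u), w_ξξ = exp(-ξ)(u_ξξ - 2u_ξ + u), w_τ = exp(-ξ)u_τ.
Substituting into the PDE and dividing by exp(-ξ): u_τ = (1/2)(u_ξξ - 2u_ξ + u) + (u_ξ - u) + (1/2)u.
The lower-order terms cancel, leaving the standard heat equation u_τ = (1/2)u_ξξ.
Initial data for u: u(ξ,0) = exp(ξ)w(ξ,0) = 3sin(ξ). The boundary conditions carry over: u(0,τ) = u(π,τ) = 0.
Solve for u:
  Using separation of variables u = X(ξ)T(τ):
  Eigenfunctions: sin(nξ), n = 1, 2, 3, ...
  General solution: u(ξ, τ) = Σ c_n sin(nξ) exp(-n² τ/2)
  Matching u(ξ,0) = 3sin(ξ) term by term: c_1=3.
Hence u(ξ,τ) = 3exp(-τ/2)sin(ξ).
Transform back: w(ξ,τ) = exp(-ξ)u(ξ,τ).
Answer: w(ξ, τ) = 3exp(-ξ)exp(-τ/2)sin(ξ)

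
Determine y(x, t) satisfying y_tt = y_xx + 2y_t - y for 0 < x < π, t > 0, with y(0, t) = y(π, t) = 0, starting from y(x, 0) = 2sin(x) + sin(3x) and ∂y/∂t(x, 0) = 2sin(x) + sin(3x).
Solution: Substitute y = exp(t)u.
Then y_t = exp(t)(u_t + u), y_tt = exp(t)(u_tt + 2u_t + u), y_xx = exp(t)u_xx; substituting and dividing by exp(t), the lower-order terms cancel: u_tt = u_xx (standard wave equation).
Data for u: u(x,0) = y(x,0) = 2sin(x) + sin(3x); u_t(x,0) = y_t(x,0) - y(x,0) = 0. The boundary conditions carry over: u(0,t) = u(π,t) = 0.
Separating variables: u = Σ [A_n cos(ω_n t) + B_n sin(ω_n t)] sin(nx), ω_n = n. From ICs: A_1=2, A_3=1.
So u(x,t) = 2sin(x)cos(t) + sin(3x)cos(3t), and y(x,t) = exp(t)u(x,t).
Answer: y(x, t) = 2exp(t)sin(x)cos(t) + exp(t)sin(3x)cos(3t)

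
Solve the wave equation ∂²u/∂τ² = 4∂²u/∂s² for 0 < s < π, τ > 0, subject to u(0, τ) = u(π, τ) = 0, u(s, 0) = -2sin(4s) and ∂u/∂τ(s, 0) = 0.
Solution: Using separation of variables u = X(s)T(τ):
Eigenfunctions: sin(ns), n = 1, 2, 3, ...
General solution: u(s, τ) = Σ [A_n cos(2n τ) + B_n sin(2n τ)] sin(ns)
From u(s,0) = -2sin(4s): A_4=-2. From u_τ(s,0) = 0: all B_n = 0.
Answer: u(s, τ) = -2sin(4s)cos(8τ)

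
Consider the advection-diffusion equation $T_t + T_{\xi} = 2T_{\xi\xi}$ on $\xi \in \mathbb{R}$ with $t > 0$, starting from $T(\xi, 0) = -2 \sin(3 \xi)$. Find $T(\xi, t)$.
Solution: Moving frame: $\eta = \xi - t$, $\sigma = t$, $T = u(\eta,\sigma)$, so $T_t = u_{\sigma} - u_{\eta}$ and $T_{\xi\xi} = u_{\eta\eta}$.
Hence $T_t + T_{\xi} = u_{\sigma}$ and the PDE becomes the heat equation $u_{\sigma} = 2u_{\eta\eta}$ on $\eta \in \mathbb{R}$.
Initial data: $u(\eta,0) = T(\eta,0) = -2 \sin(3 \eta)$. Each mode $\sin(n\eta)$ decays as $e^{-2n^2\sigma}$ on $\mathbb{R}$, so $u(\eta,\sigma) = \sum c_n e^{-2n^2\sigma} \sin(n\eta)$ with $c_3=-2$: $u(\eta,\sigma) = -2 e^{-18 \sigma} \sin(3 \eta)$.
Substituting back: $T(\xi,t) = u(\xi - t, t)$.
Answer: $T(\xi, t) = -2 e^{-18 t} \sin(3 \xi - 3 t)$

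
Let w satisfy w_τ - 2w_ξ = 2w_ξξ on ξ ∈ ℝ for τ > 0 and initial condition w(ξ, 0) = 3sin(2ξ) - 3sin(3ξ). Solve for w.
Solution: Change to a moving frame: let η = ξ + 2τ, σ = τ and write w(ξ,τ) = u(η,σ).
By the chain rule w_τ = u_σ + 2u_η, w_ξ = u_η, w_ξξ = u_ηη.
Then w_τ - 2w_ξ = u_σ: the advection term cancels and the PDE becomes the heat equation u_σ = 2u_ηη on η ∈ ℝ.
Initial data: u(η,0) = w(η,0) = 3sin(2η) - 3sin(3η).
On η ∈ ℝ each mode satisfies (sin(nη))″ = -n² sin(nη), so exp(-2n²σ) sin(nη) solves the heat equation; by superposition u(η,σ) = Σ c_n exp(-2n²σ) sin(nη).
Reading off the coefficients: c_2=3, c_3=-3, so u(η,σ) = 3exp(-8σ)sin(2η) - 3exp(-18σ)sin(3η).
Substituting back η = ξ + 2τ, σ = τ: w(ξ,τ) = u(ξ + 2τ, τ).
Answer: w(ξ, τ) = 3exp(-8τ)sin(2ξ + 4τ) - 3exp(-18τ)sin(3ξ + 6τ)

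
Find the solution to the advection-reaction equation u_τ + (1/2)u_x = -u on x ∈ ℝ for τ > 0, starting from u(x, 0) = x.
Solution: Substitute u = exp(-τ)w, i.e. w = exp(τ)u.
By the product rule, u_τ = exp(-τ)(w_τ - w), u_x = exp(-τ)w_x.
Substituting into the PDE and dividing by exp(-τ): w_τ - w + (1/2)w_x = -w.
The lower-order terms cancel, leaving the standard advection equation w_τ + (1/2)w_x = 0.
Initial data for w: w(x,0) = u(x,0) = x.
Solve for w:
  By method of characteristics (waves move right with speed 1/2):
  Along characteristics x - (1/2)τ = const, w is constant, so w(x,τ) = f(x - (1/2)τ) with f = w(·, 0).
Hence w(x,τ) = x - (1/2)τ.
Transform back: u(x,τ) = exp(-τ)w(x,τ).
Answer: u(x, τ) = xexp(-τ) - (1/2)τexp(-τ)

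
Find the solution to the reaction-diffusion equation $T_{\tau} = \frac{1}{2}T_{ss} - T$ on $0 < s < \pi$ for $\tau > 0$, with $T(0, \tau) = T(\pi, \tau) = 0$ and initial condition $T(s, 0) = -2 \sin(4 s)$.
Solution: Substitute $T = e^{-\tau}u$.
Then $T_{\tau} = e^{-\tau}(u_{\tau} - u)$, $T_{ss} = e^{-\tau}u_{ss}$; substituting and dividing by $e^{-\tau}$, the lower-order terms cancel: $u_{\tau} = \frac{1}{2}u_{ss}$ (standard heat equation).
Data for $u$: $u(s,0) = T(s,0) = -2 \sin(4 s)$. The boundary conditions carry over: $u(0,\tau) = u(\pi,\tau) = 0$.
Separating variables: $u = \sum c_n e^{-n^2\tau/2} \sin(ns)$. From $u(s,0) = -2 \sin(4 s)$: $c_4=-2$.
So $u(s,\tau) = -2 e^{-8 \tau} \sin(4 s)$, and $T(s,\tau) = e^{-\tau}u(s,\tau)$.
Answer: $T(s, \tau) = -2 e^{-9 \tau} \sin(4 s)$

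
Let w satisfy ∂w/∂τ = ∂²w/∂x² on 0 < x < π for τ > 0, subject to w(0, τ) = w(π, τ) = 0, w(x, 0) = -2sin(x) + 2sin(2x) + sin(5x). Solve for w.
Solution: Using separation of variables w = X(x)T(τ):
Eigenfunctions: sin(nx), n = 1, 2, 3, ...
General solution: w(x, τ) = Σ c_n sin(nx) exp(-n² τ)
Matching w(x,0) = -2sin(x) + 2sin(2x) + sin(5x) term by term: c_1=-2, c_2=2, c_5=1.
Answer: w(x, τ) = -2exp(-τ)sin(x) + 2exp(-4τ)sin(2x) + exp(-25τ)sin(5x)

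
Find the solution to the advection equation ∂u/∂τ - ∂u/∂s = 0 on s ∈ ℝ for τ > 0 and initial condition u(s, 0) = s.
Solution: By method of characteristics (waves move left with speed 1):
Along characteristics s + τ = const, u is constant, so u(s,τ) = f(s + τ) with f = u(·, 0).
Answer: u(s, τ) = s + τ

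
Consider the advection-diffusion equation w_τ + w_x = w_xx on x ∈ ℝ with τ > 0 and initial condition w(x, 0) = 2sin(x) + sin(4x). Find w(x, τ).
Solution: Moving frame: η = x - τ, σ = τ, w = u(η,σ), so w_τ = u_σ - u_η and w_xx = u_ηη.
Hence w_τ + w_x = u_σ and the PDE becomes the heat equation u_σ = u_ηη on η ∈ ℝ.
Initial data: u(η,0) = w(η,0) = 2sin(η) + sin(4η). Each mode sin(nη) decays as exp(-n²σ) on ℝ, so u(η,σ) = Σ c_n exp(-n²σ) sin(nη) with c_1=2, c_4=1: u(η,σ) = 2exp(-σ)sin(η) + exp(-16σ)sin(4η).
Substituting back: w(x,τ) = u(x - τ, τ).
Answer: w(x, τ) = 2exp(-τ)sin(x - τ) + exp(-16τ)sin(4x - 4τ)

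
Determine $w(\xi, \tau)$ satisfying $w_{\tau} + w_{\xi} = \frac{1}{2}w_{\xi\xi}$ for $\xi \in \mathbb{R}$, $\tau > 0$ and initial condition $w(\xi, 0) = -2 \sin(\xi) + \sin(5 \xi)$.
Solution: Change to a moving frame: let $\eta = \xi - \tau$, $\sigma = \tau$ and write $w(\xi,\tau) = u(\eta,\sigma)$.
By the chain rule $w_{\tau} = u_{\sigma} - u_{\eta}$, $w_{\xi} = u_{\eta}$, $w_{\xi\xi} = u_{\eta\eta}$.
Then $w_{\tau} + w_{\xi} = u_{\sigma}$: the advection term cancels and the PDE becomes the heat equation $u_{\sigma} = \frac{1}{2}u_{\eta\eta}$ on $\eta \in \mathbb{R}$.
Initial data: $u(\eta,0) = w(\eta,0) = -2 \sin(\eta) + \sin(5 \eta)$.
On $\eta \in \mathbb{R}$ each mode satisfies $(\sin(n\eta))'' = -n^2 \sin(n\eta)$, so $e^{-n^2\sigma/2} \sin(n\eta)$ solves the heat equation; by superposition $u(\eta,\sigma) = \sum c_n e^{-n^2\sigma/2} \sin(n\eta)$.
Reading off the coefficients: $c_1=-2, c_5=1$, so $u(\eta,\sigma) = -2 e^{-\sigma/2} \sin(\eta) + e^{-25 \sigma/2} \sin(5 \eta)$.
Substituting back $\eta = \xi - \tau$, $\sigma = \tau$: $w(\xi,\tau) = u(\xi - \tau, \tau)$.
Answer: $w(\xi, \tau) = 2 e^{-\tau/2} \sin(\tau - \xi) -  e^{-25 \tau/2} \sin(5 \tau - 5 \xi)$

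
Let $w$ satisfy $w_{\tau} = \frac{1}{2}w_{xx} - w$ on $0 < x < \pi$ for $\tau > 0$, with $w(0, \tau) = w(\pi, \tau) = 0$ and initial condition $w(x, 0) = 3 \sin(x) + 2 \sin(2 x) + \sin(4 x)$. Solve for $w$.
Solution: Substitute $w = e^{-\tau}u$, i.e. $u = e^{\tau}w$.
By the product rule, $w_{\tau} = e^{-\tau}(u_{\tau} - u)$, $w_{xx} = e^{-\tau}u_{xx}$.
Substituting into the PDE and dividing by $e^{-\tau}$: $u_{\tau} - u = \frac{1}{2}u_{xx} - u$.
The lower-order terms cancel, leaving the standard heat equation $u_{\tau} = \frac{1}{2}u_{xx}$.
Initial data for $u$: $u(x,0) = w(x,0) = 3 \sin(x) + 2 \sin(2 x) + \sin(4 x)$. The boundary conditions carry over: $u(0,\tau) = u(\pi,\tau) = 0$.
Solve for $u$:
  Using separation of variables $u = X(x)T(\tau)$:
  Eigenfunctions: $\sin(nx)$, $n = 1, 2, 3, \ldots$
  General solution: $u(x, \tau) = \sum c_n \sin(nx) e^{-n^2 \tau/2}$
  Matching $u(x,0) = 3 \sin(x) + 2 \sin(2 x) + \sin(4 x)$ term by term: $c_1=3, c_2=2, c_4=1$.
Hence $u(x,\tau) = 2 e^{-2 \tau} \sin(2 x) + e^{-8 \tau} \sin(4 x) + 3 e^{-\tau/2} \sin(x)$.
Transform back: $w(x,\tau) = e^{-\tau}u(x,\tau)$.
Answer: $w(x, \tau) = 2 e^{-3 \tau} \sin(2 x) + e^{-9 \tau} \sin(4 x) + 3 e^{-3 \tau/2} \sin(x)$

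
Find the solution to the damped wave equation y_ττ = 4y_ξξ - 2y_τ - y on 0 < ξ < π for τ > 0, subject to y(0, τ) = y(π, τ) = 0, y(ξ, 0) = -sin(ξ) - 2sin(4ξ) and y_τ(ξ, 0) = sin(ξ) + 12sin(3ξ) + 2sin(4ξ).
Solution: Substitute y = exp(-τ)u.
Then y_τ = exp(-τ)(u_τ - u), y_ττ = exp(-τ)(u_ττ - 2u_τ + u), y_ξξ = exp(-τ)u_ξξ; substituting and dividing by exp(-τ), the lower-order terms cancel: u_ττ = 4u_ξξ (standard wave equation).
Data for u: u(ξ,0) = y(ξ,0) = -sin(ξ) - 2sin(4ξ); u_τ(ξ,0) = y_τ(ξ,0) + y(ξ,0) = 12sin(3ξ). The boundary conditions carry over: u(0,τ) = u(π,τ) = 0.
Separating variables: u = Σ [A_n cos(ω_n τ) + B_n sin(ω_n τ)] sin(nξ), ω_n = 2n. From ICs (B_n = velocity coefficient / ω_n): A_1=-1, A_4=-2, B_3=2.
So u(ξ,τ) = -sin(ξ)cos(2τ) + 2sin(3ξ)sin(6τ) - 2sin(4ξ)cos(8τ), and y(ξ,τ) = exp(-τ)u(ξ,τ).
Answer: y(ξ, τ) = -exp(-τ)sin(ξ)cos(2τ) + 2exp(-τ)sin(3ξ)sin(6τ) - 2exp(-τ)sin(4ξ)cos(8τ)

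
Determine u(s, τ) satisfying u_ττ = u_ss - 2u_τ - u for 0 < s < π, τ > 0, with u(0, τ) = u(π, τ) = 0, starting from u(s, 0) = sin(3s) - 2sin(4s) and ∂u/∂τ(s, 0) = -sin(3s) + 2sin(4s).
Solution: Substitute u = exp(-τ)w, i.e. w = exp(τ)u.
By the product rule, u_τ = exp(-τ)(w_τ - w), u_ττ = exp(-τ)(w_ττ - 2w_τ + w), u_ss = exp(-τ)w_ss.
Substituting into the PDE and dividing by exp(-τ): w_ττ - 2w_τ + w = w_ss - 2(w_τ - w) - w.
The lower-order terms cancel, leaving the standard wave equation w_ττ = w_ss.
Initial data for w: w(s,0) = u(s,0) = sin(3s) - 2sin(4s); w_τ(s,0) = u_τ(s,0) + u(s,0) = 0. The boundary conditions carry over: w(0,τ) = w(π,τ) = 0.
Solve for w:
  Using separation of variables w = X(s)T(τ):
  Eigenfunctions: sin(ns), n = 1, 2, 3, ...
  General solution: w(s, τ) = Σ [A_n cos(n τ) + B_n sin(n τ)] sin(ns)
  From w(s,0) = sin(3s) - 2sin(4s): A_3=1, A_4=-2. From w_τ(s,0) = 0: all B_n = 0.
Hence w(s,τ) = sin(3s)cos(3τ) - 2sin(4s)cos(4τ).
Transform back: u(s,τ) = exp(-τ)w(s,τ).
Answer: u(s, τ) = exp(-τ)sin(3s)cos(3τ) - 2exp(-τ)sin(4s)cos(4τ)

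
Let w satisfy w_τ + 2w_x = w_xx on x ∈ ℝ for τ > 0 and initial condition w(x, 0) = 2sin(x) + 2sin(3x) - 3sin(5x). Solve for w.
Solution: Moving frame: η = x - 2τ, σ = τ, w = u(η,σ), so w_τ = u_σ - 2u_η and w_xx = u_ηη.
Hence w_τ + 2w_x = u_σ and the PDE becomes the heat equation u_σ = u_ηη on η ∈ ℝ.
Initial data: u(η,0) = w(η,0) = 2sin(η) + 2sin(3η) - 3sin(5η). Each mode sin(nη) decays as exp(-n²σ) on ℝ, so u(η,σ) = Σ c_n exp(-n²σ) sin(nη) with c_1=2, c_3=2, c_5=-3: u(η,σ) = 2exp(-σ)sin(η) + 2exp(-9σ)sin(3η) - 3exp(-25σ)sin(5η).
Substituting back: w(x,τ) = u(x - 2τ, τ).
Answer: w(x, τ) = 2exp(-τ)sin(x - 2τ) + 2exp(-9τ)sin(3x - 6τ) - 3exp(-25τ)sin(5x - 10τ)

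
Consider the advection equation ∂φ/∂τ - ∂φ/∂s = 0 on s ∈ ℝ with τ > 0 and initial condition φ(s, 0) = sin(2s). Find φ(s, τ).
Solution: By characteristics (ds/dτ = -1), φ(s,τ) = f(s + τ) with f = φ(·, 0).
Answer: φ(s, τ) = sin(2s + 2τ)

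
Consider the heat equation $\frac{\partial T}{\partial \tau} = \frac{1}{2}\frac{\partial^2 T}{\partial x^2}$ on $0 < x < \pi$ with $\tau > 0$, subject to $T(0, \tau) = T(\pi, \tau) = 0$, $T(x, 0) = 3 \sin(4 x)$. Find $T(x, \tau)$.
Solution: Using separation of variables $T = X(x)G(\tau)$:
Eigenfunctions: $\sin(nx)$, $n = 1, 2, 3, \ldots$
General solution: $T(x, \tau) = \sum c_n \sin(nx) e^{-n^2 \tau/2}$
Matching $T(x,0) = 3 \sin(4 x)$ term by term: $c_4=3$.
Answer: $T(x, \tau) = 3 e^{-8 \tau} \sin(4 x)$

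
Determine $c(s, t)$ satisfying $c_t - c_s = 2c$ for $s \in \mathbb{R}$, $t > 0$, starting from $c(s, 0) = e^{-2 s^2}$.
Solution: Substitute $c = e^{2t}u$, i.e. $u = e^{-2t}c$.
By the product rule, $c_t = e^{2t}(u_t + 2u)$, $c_s = e^{2t}u_s$.
Substituting into the PDE and dividing by $e^{2t}$: $u_t + 2u - u_s = 2u$.
The lower-order terms cancel, leaving the standard advection equation $u_t - u_s = 0$.
Initial data for $u$: $u(s,0) = c(s,0) = e^{-2 s^2}$.
Solve for $u$:
  By method of characteristics (waves move left with speed 1):
  Along characteristics $s + t =$ const, $u$ is constant, so $u(s,t) = f(s + t)$ with $f = u( \cdot , 0)$.
Hence $u(s,t) = e^{-2 (s + t)^2}$.
Transform back: $c(s,t) = e^{2t}u(s,t)$.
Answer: $c(s, t) = e^{2 t} e^{-2 (s + t)^2}$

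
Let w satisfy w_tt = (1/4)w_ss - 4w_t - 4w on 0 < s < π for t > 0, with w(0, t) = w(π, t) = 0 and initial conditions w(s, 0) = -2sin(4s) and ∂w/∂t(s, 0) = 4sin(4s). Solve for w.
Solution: Substitute w = exp(-2t)u, i.e. u = exp(2t)w.
By the product rule, w_t = exp(-2t)(u_t - 2u), w_tt = exp(-2t)(u_tt - 4u_t + 4u), w_ss = exp(-2t)u_ss.
Substituting into the PDE and dividing by exp(-2t): u_tt - 4u_t + 4u = (1/4)u_ss - 4(u_t - 2u) - 4u.
The lower-order terms cancel, leaving the standard wave equation u_tt = (1/4)u_ss.
Initial data for u: u(s,0) = w(s,0) = -2sin(4s); u_t(s,0) = w_t(s,0) + 2w(s,0) = 0. The boundary conditions carry over: u(0,t) = u(π,t) = 0.
Solve for u:
  Using separation of variables u = X(s)T(t):
  Eigenfunctions: sin(ns), n = 1, 2, 3, ...
  General solution: u(s, t) = Σ [A_n cos(n t/2) + B_n sin(n t/2)] sin(ns)
  From u(s,0) = -2sin(4s): A_4=-2. From u_t(s,0) = 0: all B_n = 0.
Hence u(s,t) = -2sin(4s)cos(2t).
Transform back: w(s,t) = exp(-2t)u(s,t).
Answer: w(s, t) = -2exp(-2t)sin(4s)cos(2t)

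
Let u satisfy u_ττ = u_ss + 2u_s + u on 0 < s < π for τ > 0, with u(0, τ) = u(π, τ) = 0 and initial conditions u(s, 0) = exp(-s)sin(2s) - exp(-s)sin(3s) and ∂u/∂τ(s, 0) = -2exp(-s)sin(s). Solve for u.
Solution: Substitute u = exp(-s)w.
Then u_s = exp(-s)(w_s - w), u_ss = exp(-s)(w_ss - 2w_s + w), u_ττ = exp(-s)w_ττ; substituting and dividing by exp(-s), the lower-order terms cancel: w_ττ = w_ss (standard wave equation).
Data for w: w(s,0) = exp(s)u(s,0) = sin(2s) - sin(3s); w_τ(s,0) = exp(s)u_τ(s,0) = -2sin(s). The boundary conditions carry over: w(0,τ) = w(π,τ) = 0.
Separating variables: w = Σ [A_n cos(ω_n τ) + B_n sin(ω_n τ)] sin(ns), ω_n = n. From ICs (B_n = velocity coefficient / ω_n): A_2=1, A_3=-1, B_1=-2.
So w(s,τ) = -2sin(s)sin(τ) + sin(2s)cos(2τ) - sin(3s)cos(3τ), and u(s,τ) = exp(-s)w(s,τ).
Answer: u(s, τ) = -2exp(-s)sin(s)sin(τ) + exp(-s)sin(2s)cos(2τ) - exp(-s)sin(3s)cos(3τ)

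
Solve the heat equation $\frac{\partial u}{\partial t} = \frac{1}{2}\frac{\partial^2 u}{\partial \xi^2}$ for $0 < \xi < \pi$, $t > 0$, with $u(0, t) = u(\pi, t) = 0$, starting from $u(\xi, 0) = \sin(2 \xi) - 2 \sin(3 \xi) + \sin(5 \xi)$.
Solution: Using separation of variables $u = X(\xi)T(t)$:
Eigenfunctions: $\sin(n\xi)$, $n = 1, 2, 3, \ldots$
General solution: $u(\xi, t) = \sum c_n \sin(n\xi) e^{-n^2 t/2}$
Matching $u(\xi,0) = \sin(2 \xi) - 2 \sin(3 \xi) + \sin(5 \xi)$ term by term: $c_2=1, c_3=-2, c_5=1$.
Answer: $u(\xi, t) = e^{-2 t} \sin(2 \xi) - 2 e^{-9 t/2} \sin(3 \xi) + e^{-25 t/2} \sin(5 \xi)$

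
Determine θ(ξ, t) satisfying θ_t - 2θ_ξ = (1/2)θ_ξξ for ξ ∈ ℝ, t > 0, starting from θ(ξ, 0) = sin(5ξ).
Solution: Change to a moving frame: let η = ξ + 2t, σ = t and write θ(ξ,t) = u(η,σ).
By the chain rule θ_t = u_σ + 2u_η, θ_ξ = u_η, θ_ξξ = u_ηη.
Then θ_t - 2θ_ξ = u_σ: the advection term cancels and the PDE becomes the heat equation u_σ = (1/2)u_ηη on η ∈ ℝ.
Initial data: u(η,0) = θ(η,0) = sin(5η).
On η ∈ ℝ each mode satisfies (sin(nη))″ = -n² sin(nη), so exp(-n²σ/2) sin(nη) solves the heat equation; by superposition u(η,σ) = Σ c_n exp(-n²σ/2) sin(nη).
Reading off the coefficients: c_5=1, so u(η,σ) = exp(-25σ/2)sin(5η).
Substituting back η = ξ + 2t, σ = t: θ(ξ,t) = u(ξ + 2t, t).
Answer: θ(ξ, t) = exp(-25t/2)sin(10t + 5ξ)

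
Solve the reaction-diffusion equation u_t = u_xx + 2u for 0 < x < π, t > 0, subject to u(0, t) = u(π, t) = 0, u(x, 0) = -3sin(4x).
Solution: Substitute u = exp(2t)w.
Then u_t = exp(2t)(w_t + 2w), u_xx = exp(2t)w_xx; substituting and dividing by exp(2t), the lower-order terms cancel: w_t = w_xx (standard heat equation).
Data for w: w(x,0) = u(x,0) = -3sin(4x). The boundary conditions carry over: w(0,t) = w(π,t) = 0.
Separating variables: w = Σ c_n exp(-n²t) sin(nx). From w(x,0) = -3sin(4x): c_4=-3.
So w(x,t) = -3exp(-16t)sin(4x), and u(x,t) = exp(2t)w(x,t).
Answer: u(x, t) = -3exp(-14t)sin(4x)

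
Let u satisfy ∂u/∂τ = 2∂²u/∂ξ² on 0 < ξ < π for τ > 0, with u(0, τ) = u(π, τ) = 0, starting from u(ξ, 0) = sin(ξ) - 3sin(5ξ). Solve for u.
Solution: Using separation of variables u = X(ξ)T(τ):
Eigenfunctions: sin(nξ), n = 1, 2, 3, ...
General solution: u(ξ, τ) = Σ c_n sin(nξ) exp(-2n² τ)
Matching u(ξ,0) = sin(ξ) - 3sin(5ξ) term by term: c_1=1, c_5=-3.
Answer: u(ξ, τ) = exp(-2τ)sin(ξ) - 3exp(-50τ)sin(5ξ)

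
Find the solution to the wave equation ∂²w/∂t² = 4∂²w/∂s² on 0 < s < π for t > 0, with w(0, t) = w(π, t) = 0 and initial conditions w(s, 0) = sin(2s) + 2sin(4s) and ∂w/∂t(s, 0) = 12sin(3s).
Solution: Using separation of variables w = X(s)T(t):
Eigenfunctions: sin(ns), n = 1, 2, 3, ...
General solution: w(s, t) = Σ [A_n cos(2n t) + B_n sin(2n t)] sin(ns)
From w(s,0) = sin(2s) + 2sin(4s): A_2=1, A_4=2. From w_t(s,0) = 12sin(3s), using w_t(s,0) = Σ ω_n B_n sin(ns) with ω_n = 2n: B_3 = 12/6 = 2.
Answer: w(s, t) = sin(2s)cos(4t) + 2sin(3s)sin(6t) + 2sin(4s)cos(8t)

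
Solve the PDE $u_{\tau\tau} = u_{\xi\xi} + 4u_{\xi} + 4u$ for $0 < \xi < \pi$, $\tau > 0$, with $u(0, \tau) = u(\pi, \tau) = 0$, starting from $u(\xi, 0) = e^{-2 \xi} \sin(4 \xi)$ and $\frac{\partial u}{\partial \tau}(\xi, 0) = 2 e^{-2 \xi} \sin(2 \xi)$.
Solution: Substitute $u = e^{-2\xi}w$, i.e. $w = e^{2\xi}u$.
By the product rule, $u_{\xi} = e^{-2\xi}(w_{\xi} - 2w)$, $u_{\xi\xi} = e^{-2\xi}(w_{\xi\xi} - 4w_{\xi} + 4w)$, $u_{\tau\tau} = e^{-2\xi}w_{\tau\tau}$.
Substituting into the PDE and dividing by $e^{-2\xi}$: $w_{\tau\tau} = (w_{\xi\xi} - 4w_{\xi} + 4w) + 4(w_{\xi} - 2w) + 4w$.
The lower-order terms cancel, leaving the standard wave equation $w_{\tau\tau} = w_{\xi\xi}$.
Initial data for $w$: $w(\xi,0) = e^{2\xi}u(\xi,0) = \sin(4 \xi)$; $w_{\tau}(\xi,0) = e^{2\xi}u_{\tau}(\xi,0) = 2 \sin(2 \xi)$. The boundary conditions carry over: $w(0,\tau) = w(\pi,\tau) = 0$.
Solve for $w$:
  Using separation of variables $w = X(\xi)T(\tau)$:
  Eigenfunctions: $\sin(n\xi)$, $n = 1, 2, 3, \ldots$
  General solution: $w(\xi, \tau) = \sum [A_n \cos(n \tau) + B_n \sin(n \tau)] \sin(n\xi)$
  From $w(\xi,0) = \sin(4 \xi)$: $A_4=1$. From $w_{\tau}(\xi,0) = 2 \sin(2 \xi)$, using $w_{\tau}(\xi,0) = \sum \omega_n B_n \sin(n\xi)$ with $\omega_n = n$: $B_2 = 2/2 = 1$.
Hence $w(\xi,\tau) = \sin(2 \xi) \sin(2 \tau) + \sin(4 \xi) \cos(4 \tau)$.
Transform back: $u(\xi,\tau) = e^{-2\xi}w(\xi,\tau)$.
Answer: $u(\xi, \tau) = e^{-2 \xi} \sin(2 \tau) \sin(2 \xi) + e^{-2 \xi} \sin(4 \xi) \cos(4 \tau)$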